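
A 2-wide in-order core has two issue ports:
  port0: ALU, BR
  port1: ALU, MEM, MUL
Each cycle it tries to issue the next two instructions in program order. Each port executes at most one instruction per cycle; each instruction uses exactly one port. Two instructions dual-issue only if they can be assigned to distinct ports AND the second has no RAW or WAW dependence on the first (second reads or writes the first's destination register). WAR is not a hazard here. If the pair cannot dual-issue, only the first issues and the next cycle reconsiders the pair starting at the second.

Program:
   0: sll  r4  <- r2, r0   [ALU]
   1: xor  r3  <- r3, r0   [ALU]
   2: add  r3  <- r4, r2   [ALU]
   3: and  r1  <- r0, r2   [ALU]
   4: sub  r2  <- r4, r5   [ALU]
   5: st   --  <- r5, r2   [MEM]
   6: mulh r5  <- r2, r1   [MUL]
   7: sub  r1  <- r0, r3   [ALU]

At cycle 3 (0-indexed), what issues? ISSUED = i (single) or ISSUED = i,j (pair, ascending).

[0] i0,i1  sll.ALU+xor.ALU  -- 2-wide
[1] i2,i3  add.ALU+and.ALU  -- 2-wide
[2] i4  sub.ALU  -- RAW r2
[3] i5  st.MEM  -- no-port MEM/MUL
[4] i6,i7  mulh.MUL+sub.ALU  -- 2-wide

ISSUED = 5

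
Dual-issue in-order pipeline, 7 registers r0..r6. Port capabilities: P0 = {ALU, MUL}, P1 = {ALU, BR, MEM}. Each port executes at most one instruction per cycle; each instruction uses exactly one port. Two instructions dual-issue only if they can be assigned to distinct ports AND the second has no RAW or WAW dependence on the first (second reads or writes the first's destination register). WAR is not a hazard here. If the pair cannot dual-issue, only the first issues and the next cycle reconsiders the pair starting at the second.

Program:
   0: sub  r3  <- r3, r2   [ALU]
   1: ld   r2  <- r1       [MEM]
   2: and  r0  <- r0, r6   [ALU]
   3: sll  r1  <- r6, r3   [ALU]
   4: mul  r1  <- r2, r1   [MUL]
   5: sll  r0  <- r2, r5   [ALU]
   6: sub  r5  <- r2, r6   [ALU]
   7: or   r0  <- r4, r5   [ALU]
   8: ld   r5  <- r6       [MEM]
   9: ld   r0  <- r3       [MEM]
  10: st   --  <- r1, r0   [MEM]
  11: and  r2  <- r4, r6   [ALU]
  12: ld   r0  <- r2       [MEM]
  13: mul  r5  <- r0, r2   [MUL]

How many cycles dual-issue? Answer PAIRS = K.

c0: i0,i1 sub+ld  2-wide
c1: i2,i3 and+sll  2-wide
c2: i4,i5 mul+sll  2-wide
c3: i6 sub  RAW r5
c4: i7,i8 or+ld  2-wide
c5: i9 ld  no-port MEM/MEM
c6: i10,i11 st+and  2-wide
c7: i12 ld  RAW r0
c8: i13 mul  tail

PAIRS = 5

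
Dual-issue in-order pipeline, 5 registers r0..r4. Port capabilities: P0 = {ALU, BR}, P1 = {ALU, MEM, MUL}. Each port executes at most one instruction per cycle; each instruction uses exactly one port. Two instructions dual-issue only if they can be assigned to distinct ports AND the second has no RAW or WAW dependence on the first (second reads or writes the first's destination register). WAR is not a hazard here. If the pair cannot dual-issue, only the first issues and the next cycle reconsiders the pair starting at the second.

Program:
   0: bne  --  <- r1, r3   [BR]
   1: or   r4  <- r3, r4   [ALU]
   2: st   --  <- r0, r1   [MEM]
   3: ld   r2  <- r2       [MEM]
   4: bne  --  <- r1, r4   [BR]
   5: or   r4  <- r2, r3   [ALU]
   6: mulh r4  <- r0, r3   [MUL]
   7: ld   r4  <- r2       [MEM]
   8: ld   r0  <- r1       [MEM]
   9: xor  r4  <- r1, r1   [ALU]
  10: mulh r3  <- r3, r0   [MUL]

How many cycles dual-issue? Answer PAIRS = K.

  cy0 -> i0,i1 (bne.BR or.ALU) pair
  cy1 -> i2 (st.MEM) no-port MEM/MEM
  cy2 -> i3,i4 (ld.MEM bne.BR) pair
  cy3 -> i5 (or.ALU) WAW r4
  cy4 -> i6 (mulh.MUL) no-port MUL/MEM
  cy5 -> i7 (ld.MEM) no-port MEM/MEM
  cy6 -> i8,i9 (ld.MEM xor.ALU) pair
  cy7 -> i10 (mulh.MUL) tail

PAIRS = 3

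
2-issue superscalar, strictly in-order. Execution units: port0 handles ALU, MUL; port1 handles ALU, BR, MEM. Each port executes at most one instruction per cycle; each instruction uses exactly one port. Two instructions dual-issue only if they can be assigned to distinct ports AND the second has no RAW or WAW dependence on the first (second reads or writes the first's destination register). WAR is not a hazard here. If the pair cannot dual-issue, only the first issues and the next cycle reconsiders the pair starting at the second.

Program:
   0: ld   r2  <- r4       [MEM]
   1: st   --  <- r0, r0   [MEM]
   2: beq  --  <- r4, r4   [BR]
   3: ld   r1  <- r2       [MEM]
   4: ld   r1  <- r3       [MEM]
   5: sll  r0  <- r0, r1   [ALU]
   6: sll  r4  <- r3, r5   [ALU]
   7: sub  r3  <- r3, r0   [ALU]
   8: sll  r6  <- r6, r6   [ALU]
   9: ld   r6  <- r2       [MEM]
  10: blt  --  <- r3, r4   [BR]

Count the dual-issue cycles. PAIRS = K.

PAIRS = 2

[0] i0  ld.MEM  -- no-port MEM/MEM
[1] i1  st.MEM  -- no-port MEM/BR
[2] i2  beq.BR  -- no-port BR/MEM
[3] i3  ld.MEM  -- no-port MEM/MEM
[4] i4  ld.MEM  -- RAW r1
[5] i5,i6  sll.ALU+sll.ALU  -- pair
[6] i7,i8  sub.ALU+sll.ALU  -- pair
[7] i9  ld.MEM  -- no-port MEM/BR
[8] i10  blt.BR  -- tail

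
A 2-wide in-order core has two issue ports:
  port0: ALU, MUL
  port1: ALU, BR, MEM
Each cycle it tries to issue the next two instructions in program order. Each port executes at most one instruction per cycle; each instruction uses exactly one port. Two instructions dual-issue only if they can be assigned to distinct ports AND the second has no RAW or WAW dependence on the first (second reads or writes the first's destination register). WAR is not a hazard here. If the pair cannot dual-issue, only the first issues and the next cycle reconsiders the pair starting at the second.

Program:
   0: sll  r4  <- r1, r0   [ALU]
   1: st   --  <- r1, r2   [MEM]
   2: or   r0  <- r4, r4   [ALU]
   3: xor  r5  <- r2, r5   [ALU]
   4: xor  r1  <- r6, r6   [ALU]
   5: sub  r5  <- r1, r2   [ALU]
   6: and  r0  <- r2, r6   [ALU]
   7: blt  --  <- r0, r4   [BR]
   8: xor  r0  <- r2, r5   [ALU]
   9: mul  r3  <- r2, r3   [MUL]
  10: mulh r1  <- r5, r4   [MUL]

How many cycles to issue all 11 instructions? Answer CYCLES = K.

CYCLES = 7

t=0 i0+i1:sll/st ; dual
t=1 i2+i3:or/xor ; dual
t=2 i4:xor ; RAW r1
t=3 i5+i6:sub/and ; dual
t=4 i7+i8:blt/xor ; dual
t=5 i9:mul ; no-port MUL/MUL
t=6 i10:mulh ; tail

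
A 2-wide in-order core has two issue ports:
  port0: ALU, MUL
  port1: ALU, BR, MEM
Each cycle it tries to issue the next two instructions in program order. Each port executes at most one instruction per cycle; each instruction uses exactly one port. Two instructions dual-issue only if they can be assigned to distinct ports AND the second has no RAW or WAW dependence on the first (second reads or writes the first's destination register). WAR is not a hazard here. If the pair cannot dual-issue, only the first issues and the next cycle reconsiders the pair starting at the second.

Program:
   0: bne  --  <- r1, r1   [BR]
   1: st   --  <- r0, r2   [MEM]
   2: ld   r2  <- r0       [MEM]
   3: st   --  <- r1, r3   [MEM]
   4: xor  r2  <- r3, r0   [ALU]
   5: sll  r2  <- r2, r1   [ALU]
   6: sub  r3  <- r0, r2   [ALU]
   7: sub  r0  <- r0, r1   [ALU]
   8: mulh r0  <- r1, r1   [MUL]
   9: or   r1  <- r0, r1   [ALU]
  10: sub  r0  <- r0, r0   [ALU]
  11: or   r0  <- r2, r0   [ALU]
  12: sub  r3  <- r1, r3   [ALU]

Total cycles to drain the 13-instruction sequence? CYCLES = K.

CYCLES = 9

#0 head=0: bne i0 no-port BR/MEM
#1 head=1: st i1 no-port MEM/MEM
#2 head=2: ld i2 no-port MEM/MEM
#3 head=3: st+xor i3+i4 2-wide
#4 head=5: sll i5 RAW r2
#5 head=6: sub+sub i6+i7 2-wide
#6 head=8: mulh i8 RAW r0
#7 head=9: or+sub i9+i10 2-wide
#8 head=11: or+sub i11+i12 2-wide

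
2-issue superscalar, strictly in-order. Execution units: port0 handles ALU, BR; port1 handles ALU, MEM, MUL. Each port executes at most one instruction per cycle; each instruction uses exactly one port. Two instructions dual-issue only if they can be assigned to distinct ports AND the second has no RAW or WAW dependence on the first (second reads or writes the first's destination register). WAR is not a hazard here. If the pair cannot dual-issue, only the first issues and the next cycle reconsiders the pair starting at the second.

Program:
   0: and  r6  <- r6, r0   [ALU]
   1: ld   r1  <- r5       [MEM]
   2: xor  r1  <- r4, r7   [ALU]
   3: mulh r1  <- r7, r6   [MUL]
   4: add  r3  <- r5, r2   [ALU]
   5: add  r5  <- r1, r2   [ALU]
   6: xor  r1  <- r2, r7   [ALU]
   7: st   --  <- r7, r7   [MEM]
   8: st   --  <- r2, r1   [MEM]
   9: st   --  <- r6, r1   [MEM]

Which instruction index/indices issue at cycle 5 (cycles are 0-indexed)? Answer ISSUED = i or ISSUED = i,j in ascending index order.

ISSUED = 8

c0: i0&i1 and.ALU/ld.MEM  2-wide
c1: i2 xor.ALU  WAW r1
c2: i3&i4 mulh.MUL/add.ALU  2-wide
c3: i5&i6 add.ALU/xor.ALU  2-wide
c4: i7 st.MEM  no-port MEM/MEM
c5: i8 st.MEM  no-port MEM/MEM
c6: i9 st.MEM  tail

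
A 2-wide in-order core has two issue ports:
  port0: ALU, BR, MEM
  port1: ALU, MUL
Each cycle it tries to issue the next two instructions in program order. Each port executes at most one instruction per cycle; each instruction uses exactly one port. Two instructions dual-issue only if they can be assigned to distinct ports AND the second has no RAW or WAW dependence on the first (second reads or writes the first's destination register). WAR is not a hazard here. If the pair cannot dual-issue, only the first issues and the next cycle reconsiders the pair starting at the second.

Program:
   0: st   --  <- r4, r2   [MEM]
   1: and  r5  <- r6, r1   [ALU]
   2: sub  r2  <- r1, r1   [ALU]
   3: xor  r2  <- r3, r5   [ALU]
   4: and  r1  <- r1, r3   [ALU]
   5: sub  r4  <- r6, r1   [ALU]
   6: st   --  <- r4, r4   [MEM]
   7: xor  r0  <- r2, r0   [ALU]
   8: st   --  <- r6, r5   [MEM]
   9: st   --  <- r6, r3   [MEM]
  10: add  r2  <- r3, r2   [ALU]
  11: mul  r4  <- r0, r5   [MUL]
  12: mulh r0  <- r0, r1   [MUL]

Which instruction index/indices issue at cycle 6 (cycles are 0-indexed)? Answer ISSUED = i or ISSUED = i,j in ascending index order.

ISSUED = 9,10

  cy0 -> i0,i1 (st.MEM/and.ALU) pair
  cy1 -> i2 (sub.ALU) WAW r2
  cy2 -> i3,i4 (xor.ALU/and.ALU) pair
  cy3 -> i5 (sub.ALU) RAW r4
  cy4 -> i6,i7 (st.MEM/xor.ALU) pair
  cy5 -> i8 (st.MEM) no-port MEM/MEM
  cy6 -> i9,i10 (st.MEM/add.ALU) pair
  cy7 -> i11 (mul.MUL) no-port MUL/MUL
  cy8 -> i12 (mulh.MUL) tail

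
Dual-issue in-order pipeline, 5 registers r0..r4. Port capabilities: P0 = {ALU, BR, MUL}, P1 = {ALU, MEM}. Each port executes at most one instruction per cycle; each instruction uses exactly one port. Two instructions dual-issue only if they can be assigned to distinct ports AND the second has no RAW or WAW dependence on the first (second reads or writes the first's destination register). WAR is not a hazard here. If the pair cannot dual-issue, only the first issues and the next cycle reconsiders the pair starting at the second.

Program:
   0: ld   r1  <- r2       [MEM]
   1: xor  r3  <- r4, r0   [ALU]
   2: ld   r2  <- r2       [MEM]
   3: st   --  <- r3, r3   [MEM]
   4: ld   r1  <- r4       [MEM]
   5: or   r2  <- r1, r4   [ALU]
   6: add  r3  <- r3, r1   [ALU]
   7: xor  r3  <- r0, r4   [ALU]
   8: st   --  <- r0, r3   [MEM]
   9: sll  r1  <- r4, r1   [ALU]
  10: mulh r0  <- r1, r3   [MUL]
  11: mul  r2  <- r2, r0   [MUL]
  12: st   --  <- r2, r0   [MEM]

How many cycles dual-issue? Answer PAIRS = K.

PAIRS = 3

[0] i0&i1  ld xor  -- pair
[1] i2  ld  -- no-port MEM/MEM
[2] i3  st  -- no-port MEM/MEM
[3] i4  ld  -- RAW r1
[4] i5&i6  or add  -- pair
[5] i7  xor  -- RAW r3
[6] i8&i9  st sll  -- pair
[7] i10  mulh  -- no-port MUL/MUL
[8] i11  mul  -- RAW r2
[9] i12  st  -- tail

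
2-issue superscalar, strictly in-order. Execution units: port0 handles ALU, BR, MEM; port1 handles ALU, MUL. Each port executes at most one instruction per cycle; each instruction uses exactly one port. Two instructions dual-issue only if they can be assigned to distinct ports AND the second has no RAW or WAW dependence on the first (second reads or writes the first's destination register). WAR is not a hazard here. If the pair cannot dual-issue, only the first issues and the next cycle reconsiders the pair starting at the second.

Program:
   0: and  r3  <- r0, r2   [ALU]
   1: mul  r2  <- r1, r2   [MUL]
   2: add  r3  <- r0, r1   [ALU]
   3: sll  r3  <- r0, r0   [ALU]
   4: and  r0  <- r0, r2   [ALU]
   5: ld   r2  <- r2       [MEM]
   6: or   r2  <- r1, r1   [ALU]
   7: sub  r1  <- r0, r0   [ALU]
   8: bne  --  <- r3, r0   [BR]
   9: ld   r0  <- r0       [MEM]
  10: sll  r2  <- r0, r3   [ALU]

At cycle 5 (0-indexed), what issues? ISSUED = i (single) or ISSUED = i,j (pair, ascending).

c0: i0+i1 and;mul  pair
c1: i2 add  WAW r3
c2: i3+i4 sll;and  pair
c3: i5 ld  WAW r2
c4: i6+i7 or;sub  pair
c5: i8 bne  no-port BR/MEM
c6: i9 ld  RAW r0
c7: i10 sll  tail

ISSUED = 8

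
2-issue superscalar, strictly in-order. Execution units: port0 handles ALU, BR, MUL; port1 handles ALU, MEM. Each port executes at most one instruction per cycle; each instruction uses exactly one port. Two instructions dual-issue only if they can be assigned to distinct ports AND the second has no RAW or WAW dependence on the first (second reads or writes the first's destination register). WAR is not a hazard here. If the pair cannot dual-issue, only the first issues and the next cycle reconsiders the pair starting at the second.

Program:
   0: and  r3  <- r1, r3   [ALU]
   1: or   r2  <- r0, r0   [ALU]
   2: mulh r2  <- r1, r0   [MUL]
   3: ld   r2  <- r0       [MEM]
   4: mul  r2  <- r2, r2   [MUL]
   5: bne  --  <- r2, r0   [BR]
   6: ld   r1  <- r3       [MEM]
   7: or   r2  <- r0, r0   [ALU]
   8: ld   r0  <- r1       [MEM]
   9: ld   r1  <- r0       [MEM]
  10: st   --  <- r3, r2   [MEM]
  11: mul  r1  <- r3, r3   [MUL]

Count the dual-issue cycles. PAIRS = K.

PAIRS = 4

[0] i0/i1  and.ALU or.ALU  -- dual
[1] i2  mulh.MUL  -- WAW r2
[2] i3  ld.MEM  -- RAW+WAW r2
[3] i4  mul.MUL  -- no-port MUL/BR
[4] i5/i6  bne.BR ld.MEM  -- dual
[5] i7/i8  or.ALU ld.MEM  -- dual
[6] i9  ld.MEM  -- no-port MEM/MEM
[7] i10/i11  st.MEM mul.MUL  -- dual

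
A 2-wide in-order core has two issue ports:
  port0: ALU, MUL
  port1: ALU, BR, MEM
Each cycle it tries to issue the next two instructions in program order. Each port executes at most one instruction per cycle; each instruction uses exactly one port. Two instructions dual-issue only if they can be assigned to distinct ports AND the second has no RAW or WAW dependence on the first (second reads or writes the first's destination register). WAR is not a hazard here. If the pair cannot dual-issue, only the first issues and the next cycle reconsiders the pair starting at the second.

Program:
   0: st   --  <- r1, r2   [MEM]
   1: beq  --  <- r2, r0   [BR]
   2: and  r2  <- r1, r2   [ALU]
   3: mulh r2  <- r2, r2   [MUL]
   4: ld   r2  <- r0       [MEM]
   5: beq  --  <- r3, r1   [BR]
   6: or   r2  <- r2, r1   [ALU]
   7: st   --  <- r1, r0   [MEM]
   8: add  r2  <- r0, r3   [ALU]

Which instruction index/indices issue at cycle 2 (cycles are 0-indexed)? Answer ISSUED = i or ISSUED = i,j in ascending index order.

ISSUED = 3

c0: i0 st.MEM  no-port MEM/BR
c1: i1+i2 beq.BR+and.ALU  2-wide
c2: i3 mulh.MUL  WAW r2
c3: i4 ld.MEM  no-port MEM/BR
c4: i5+i6 beq.BR+or.ALU  2-wide
c5: i7+i8 st.MEM+add.ALU  2-wide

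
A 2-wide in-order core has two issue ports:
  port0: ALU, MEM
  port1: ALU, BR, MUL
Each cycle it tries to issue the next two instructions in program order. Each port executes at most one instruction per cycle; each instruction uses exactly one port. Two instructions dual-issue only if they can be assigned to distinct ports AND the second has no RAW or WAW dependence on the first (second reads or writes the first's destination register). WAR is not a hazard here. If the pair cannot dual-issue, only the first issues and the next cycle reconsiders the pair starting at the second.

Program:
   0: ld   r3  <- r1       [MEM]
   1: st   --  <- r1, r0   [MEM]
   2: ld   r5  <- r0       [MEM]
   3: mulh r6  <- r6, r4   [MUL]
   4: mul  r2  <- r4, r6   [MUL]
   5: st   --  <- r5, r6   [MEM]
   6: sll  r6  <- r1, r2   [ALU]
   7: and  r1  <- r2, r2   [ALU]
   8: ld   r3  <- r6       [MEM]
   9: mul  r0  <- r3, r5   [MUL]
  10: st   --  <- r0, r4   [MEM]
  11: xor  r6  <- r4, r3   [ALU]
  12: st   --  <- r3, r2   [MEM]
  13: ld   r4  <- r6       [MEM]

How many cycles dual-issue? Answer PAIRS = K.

PAIRS = 4

0. ld @i0  | no-port MEM/MEM
1. st @i1  | no-port MEM/MEM
2. ld/mulh @i2&i3  | 2-wide
3. mul/st @i4&i5  | 2-wide
4. sll/and @i6&i7  | 2-wide
5. ld @i8  | RAW r3
6. mul @i9  | RAW r0
7. st/xor @i10&i11  | 2-wide
8. st @i12  | no-port MEM/MEM
9. ld @i13  | tail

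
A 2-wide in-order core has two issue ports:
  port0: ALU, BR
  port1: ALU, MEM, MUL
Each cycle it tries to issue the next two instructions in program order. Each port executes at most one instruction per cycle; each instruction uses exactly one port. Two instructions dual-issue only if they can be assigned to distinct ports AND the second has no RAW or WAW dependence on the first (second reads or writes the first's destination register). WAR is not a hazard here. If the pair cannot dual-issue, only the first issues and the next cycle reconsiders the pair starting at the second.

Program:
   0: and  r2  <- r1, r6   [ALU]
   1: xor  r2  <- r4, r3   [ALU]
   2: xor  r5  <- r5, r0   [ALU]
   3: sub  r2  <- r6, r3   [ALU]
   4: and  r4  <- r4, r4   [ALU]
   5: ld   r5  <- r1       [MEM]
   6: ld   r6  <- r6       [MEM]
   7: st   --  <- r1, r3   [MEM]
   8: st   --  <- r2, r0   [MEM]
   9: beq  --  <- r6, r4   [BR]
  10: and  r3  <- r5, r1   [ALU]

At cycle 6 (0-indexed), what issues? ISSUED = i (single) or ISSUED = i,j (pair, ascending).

ISSUED = 8,9

  cy0 -> i0 (and.ALU) WAW r2
  cy1 -> i1,i2 (xor.ALU xor.ALU) 2-wide
  cy2 -> i3,i4 (sub.ALU and.ALU) 2-wide
  cy3 -> i5 (ld.MEM) no-port MEM/MEM
  cy4 -> i6 (ld.MEM) no-port MEM/MEM
  cy5 -> i7 (st.MEM) no-port MEM/MEM
  cy6 -> i8,i9 (st.MEM beq.BR) 2-wide
  cy7 -> i10 (and.ALU) tail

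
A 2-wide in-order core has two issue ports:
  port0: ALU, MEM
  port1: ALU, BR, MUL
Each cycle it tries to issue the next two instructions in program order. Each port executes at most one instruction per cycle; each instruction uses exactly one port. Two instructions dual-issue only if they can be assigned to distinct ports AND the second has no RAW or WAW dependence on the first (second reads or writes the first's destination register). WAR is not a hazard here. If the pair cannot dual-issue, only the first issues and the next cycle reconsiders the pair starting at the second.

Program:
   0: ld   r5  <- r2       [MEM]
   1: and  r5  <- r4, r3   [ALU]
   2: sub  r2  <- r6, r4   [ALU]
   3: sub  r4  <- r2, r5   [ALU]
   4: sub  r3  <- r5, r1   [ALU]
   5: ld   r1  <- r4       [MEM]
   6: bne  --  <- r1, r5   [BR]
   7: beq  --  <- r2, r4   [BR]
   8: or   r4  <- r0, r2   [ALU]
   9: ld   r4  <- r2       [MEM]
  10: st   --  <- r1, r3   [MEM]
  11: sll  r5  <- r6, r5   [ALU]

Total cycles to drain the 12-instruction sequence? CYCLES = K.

  cy0 -> i0 (ld.MEM) WAW r5
  cy1 -> i1&i2 (and.ALU sub.ALU) 2-wide
  cy2 -> i3&i4 (sub.ALU sub.ALU) 2-wide
  cy3 -> i5 (ld.MEM) RAW r1
  cy4 -> i6 (bne.BR) no-port BR/BR
  cy5 -> i7&i8 (beq.BR or.ALU) 2-wide
  cy6 -> i9 (ld.MEM) no-port MEM/MEM
  cy7 -> i10&i11 (st.MEM sll.ALU) 2-wide

CYCLES = 8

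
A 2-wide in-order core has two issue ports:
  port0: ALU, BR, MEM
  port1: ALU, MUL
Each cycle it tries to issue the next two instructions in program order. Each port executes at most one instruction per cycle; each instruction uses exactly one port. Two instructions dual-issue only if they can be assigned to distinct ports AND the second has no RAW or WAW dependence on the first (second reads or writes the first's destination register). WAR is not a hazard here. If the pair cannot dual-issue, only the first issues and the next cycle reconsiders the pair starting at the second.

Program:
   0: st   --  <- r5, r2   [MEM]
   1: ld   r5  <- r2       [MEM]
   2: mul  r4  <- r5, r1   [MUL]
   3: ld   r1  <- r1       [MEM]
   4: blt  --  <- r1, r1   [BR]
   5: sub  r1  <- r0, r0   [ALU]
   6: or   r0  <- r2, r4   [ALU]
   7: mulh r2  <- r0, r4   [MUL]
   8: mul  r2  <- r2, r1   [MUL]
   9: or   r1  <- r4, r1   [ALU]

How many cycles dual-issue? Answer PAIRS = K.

PAIRS = 3

0. st @i0  | no-port MEM/MEM
1. ld @i1  | RAW r5
2. mul;ld @i2/i3  | dual
3. blt;sub @i4/i5  | dual
4. or @i6  | RAW r0
5. mulh @i7  | no-port MUL/MUL
6. mul;or @i8/i9  | dual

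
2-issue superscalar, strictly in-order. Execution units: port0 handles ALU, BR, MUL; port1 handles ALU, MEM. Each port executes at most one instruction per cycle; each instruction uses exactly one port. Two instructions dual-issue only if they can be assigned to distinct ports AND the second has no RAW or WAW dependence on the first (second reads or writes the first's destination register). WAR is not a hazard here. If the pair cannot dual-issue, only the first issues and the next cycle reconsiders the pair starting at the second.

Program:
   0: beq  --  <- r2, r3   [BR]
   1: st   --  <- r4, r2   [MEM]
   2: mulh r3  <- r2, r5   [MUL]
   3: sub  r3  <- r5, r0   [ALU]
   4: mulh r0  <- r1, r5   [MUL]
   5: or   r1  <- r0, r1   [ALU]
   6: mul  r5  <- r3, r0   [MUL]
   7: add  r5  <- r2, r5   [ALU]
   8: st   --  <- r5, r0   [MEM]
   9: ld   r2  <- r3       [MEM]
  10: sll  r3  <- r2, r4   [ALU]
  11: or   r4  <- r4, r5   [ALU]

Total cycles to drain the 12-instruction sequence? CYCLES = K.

CYCLES = 8

[0] i0,i1  beq+st  -- 2-wide
[1] i2  mulh  -- WAW r3
[2] i3,i4  sub+mulh  -- 2-wide
[3] i5,i6  or+mul  -- 2-wide
[4] i7  add  -- RAW r5
[5] i8  st  -- no-port MEM/MEM
[6] i9  ld  -- RAW r2
[7] i10,i11  sll+or  -- 2-wide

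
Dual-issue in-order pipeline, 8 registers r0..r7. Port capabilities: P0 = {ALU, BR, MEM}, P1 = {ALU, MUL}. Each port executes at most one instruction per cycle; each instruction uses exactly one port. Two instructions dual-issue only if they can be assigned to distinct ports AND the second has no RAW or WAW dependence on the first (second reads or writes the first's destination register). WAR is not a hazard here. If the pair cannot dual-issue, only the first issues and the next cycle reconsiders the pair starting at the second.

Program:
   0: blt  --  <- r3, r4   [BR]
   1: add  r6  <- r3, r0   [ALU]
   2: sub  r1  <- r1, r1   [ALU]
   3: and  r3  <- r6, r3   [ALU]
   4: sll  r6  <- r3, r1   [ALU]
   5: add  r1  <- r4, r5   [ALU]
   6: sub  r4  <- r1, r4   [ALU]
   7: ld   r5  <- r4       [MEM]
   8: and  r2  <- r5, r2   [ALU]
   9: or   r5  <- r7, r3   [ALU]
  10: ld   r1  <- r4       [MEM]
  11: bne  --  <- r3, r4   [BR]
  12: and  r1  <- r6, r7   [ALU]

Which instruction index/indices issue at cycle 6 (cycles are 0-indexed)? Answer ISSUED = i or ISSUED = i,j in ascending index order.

[0] i0&i1  blt+add  -- dual
[1] i2&i3  sub+and  -- dual
[2] i4&i5  sll+add  -- dual
[3] i6  sub  -- RAW r4
[4] i7  ld  -- RAW r5
[5] i8&i9  and+or  -- dual
[6] i10  ld  -- no-port MEM/BR
[7] i11&i12  bne+and  -- dual

ISSUED = 10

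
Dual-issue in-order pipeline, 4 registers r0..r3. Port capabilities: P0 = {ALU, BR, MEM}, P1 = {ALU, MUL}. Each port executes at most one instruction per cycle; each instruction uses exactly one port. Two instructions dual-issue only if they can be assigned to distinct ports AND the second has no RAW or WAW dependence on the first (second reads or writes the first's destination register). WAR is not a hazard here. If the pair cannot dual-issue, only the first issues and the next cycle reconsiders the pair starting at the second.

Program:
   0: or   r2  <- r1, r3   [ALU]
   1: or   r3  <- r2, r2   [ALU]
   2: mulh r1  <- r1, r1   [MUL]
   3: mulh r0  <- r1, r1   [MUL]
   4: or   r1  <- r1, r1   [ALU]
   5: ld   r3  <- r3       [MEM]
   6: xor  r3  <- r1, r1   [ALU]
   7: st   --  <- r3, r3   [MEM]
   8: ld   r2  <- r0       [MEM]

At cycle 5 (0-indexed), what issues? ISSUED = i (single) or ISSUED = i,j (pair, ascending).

ISSUED = 7

c0: i0 or  RAW r2
c1: i1+i2 or/mulh  2-wide
c2: i3+i4 mulh/or  2-wide
c3: i5 ld  WAW r3
c4: i6 xor  RAW r3
c5: i7 st  no-port MEM/MEM
c6: i8 ld  tail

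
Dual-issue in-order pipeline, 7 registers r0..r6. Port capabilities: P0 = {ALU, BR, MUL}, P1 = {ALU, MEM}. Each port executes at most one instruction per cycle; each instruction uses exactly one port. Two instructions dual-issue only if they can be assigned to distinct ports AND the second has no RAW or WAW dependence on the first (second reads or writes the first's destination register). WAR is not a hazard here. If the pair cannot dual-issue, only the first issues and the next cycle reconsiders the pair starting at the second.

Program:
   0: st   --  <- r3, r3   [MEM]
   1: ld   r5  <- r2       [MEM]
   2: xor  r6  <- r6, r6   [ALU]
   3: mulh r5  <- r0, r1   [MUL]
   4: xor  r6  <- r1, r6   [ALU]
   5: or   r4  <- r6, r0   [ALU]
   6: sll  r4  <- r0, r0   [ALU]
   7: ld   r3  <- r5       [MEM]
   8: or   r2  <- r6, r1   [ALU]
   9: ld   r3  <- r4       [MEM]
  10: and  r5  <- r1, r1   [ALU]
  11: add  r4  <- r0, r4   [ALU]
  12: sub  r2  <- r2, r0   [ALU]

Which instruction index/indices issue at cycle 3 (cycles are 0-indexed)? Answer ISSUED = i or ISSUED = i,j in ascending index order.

ISSUED = 5

[0] i0  st  -- no-port MEM/MEM
[1] i1/i2  ld;xor  -- 2-wide
[2] i3/i4  mulh;xor  -- 2-wide
[3] i5  or  -- WAW r4
[4] i6/i7  sll;ld  -- 2-wide
[5] i8/i9  or;ld  -- 2-wide
[6] i10/i11  and;add  -- 2-wide
[7] i12  sub  -- tail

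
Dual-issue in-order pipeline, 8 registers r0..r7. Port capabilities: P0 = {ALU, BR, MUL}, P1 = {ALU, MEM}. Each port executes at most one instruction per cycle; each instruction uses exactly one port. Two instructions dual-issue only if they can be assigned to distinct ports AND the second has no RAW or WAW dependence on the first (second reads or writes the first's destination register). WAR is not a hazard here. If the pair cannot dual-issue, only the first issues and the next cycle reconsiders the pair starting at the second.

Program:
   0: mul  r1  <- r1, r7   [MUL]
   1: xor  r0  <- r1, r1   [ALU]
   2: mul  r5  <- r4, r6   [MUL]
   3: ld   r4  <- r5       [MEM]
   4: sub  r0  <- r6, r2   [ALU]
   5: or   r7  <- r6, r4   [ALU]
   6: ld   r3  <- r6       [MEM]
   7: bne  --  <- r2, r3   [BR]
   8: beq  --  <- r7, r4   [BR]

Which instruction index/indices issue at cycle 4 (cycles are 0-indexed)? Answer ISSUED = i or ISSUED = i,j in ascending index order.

  cy0 -> i0 (mul) RAW r1
  cy1 -> i1/i2 (xor;mul) dual
  cy2 -> i3/i4 (ld;sub) dual
  cy3 -> i5/i6 (or;ld) dual
  cy4 -> i7 (bne) no-port BR/BR
  cy5 -> i8 (beq) tail

ISSUED = 7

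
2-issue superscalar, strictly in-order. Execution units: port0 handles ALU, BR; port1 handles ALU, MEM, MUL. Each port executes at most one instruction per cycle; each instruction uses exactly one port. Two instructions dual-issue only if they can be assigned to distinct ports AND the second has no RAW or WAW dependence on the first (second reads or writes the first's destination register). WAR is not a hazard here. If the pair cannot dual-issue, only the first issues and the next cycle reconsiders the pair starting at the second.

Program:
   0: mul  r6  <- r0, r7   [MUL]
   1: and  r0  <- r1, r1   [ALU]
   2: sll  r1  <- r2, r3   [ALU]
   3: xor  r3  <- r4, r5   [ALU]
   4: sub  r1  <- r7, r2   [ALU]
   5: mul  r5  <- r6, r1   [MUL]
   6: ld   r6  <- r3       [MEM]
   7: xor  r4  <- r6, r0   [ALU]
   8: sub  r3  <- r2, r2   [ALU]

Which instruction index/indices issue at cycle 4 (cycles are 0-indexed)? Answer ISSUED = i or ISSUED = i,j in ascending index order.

#0 head=0: mul.MUL+and.ALU i0+i1 2-wide
#1 head=2: sll.ALU+xor.ALU i2+i3 2-wide
#2 head=4: sub.ALU i4 RAW r1
#3 head=5: mul.MUL i5 no-port MUL/MEM
#4 head=6: ld.MEM i6 RAW r6
#5 head=7: xor.ALU+sub.ALU i7+i8 2-wide

ISSUED = 6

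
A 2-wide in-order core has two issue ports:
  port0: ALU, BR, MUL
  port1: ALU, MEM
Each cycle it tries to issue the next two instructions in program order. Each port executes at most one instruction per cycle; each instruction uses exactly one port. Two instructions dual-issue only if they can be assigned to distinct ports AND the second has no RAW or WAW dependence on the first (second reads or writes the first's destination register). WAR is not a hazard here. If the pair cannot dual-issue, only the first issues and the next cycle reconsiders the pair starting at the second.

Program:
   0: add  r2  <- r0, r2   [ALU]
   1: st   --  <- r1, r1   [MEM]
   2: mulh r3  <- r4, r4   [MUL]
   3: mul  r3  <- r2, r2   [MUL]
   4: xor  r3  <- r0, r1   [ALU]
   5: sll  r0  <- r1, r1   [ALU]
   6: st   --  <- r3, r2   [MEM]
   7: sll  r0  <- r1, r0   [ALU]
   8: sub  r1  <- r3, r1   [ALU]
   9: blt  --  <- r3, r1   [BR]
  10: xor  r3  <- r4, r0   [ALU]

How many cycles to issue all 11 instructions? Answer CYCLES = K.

CYCLES = 7

c0: i0+i1 add.ALU+st.MEM  dual
c1: i2 mulh.MUL  no-port MUL/MUL
c2: i3 mul.MUL  WAW r3
c3: i4+i5 xor.ALU+sll.ALU  dual
c4: i6+i7 st.MEM+sll.ALU  dual
c5: i8 sub.ALU  RAW r1
c6: i9+i10 blt.BR+xor.ALU  dual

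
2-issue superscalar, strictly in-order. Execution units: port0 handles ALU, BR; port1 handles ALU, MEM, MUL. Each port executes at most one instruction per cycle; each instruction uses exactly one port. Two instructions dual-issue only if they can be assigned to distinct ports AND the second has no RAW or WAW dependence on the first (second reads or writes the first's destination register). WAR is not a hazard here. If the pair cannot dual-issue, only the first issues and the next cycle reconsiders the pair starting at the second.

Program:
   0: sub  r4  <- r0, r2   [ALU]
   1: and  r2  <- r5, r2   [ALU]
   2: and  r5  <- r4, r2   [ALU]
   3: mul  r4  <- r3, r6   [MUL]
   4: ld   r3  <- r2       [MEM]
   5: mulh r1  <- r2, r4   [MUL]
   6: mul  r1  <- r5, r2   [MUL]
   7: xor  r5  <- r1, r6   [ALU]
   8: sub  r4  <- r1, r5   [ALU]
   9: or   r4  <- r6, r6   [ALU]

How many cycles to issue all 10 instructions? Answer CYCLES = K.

CYCLES = 8

#0 head=0: sub/and i0+i1 dual
#1 head=2: and/mul i2+i3 dual
#2 head=4: ld i4 no-port MEM/MUL
#3 head=5: mulh i5 no-port MUL/MUL
#4 head=6: mul i6 RAW r1
#5 head=7: xor i7 RAW r5
#6 head=8: sub i8 WAW r4
#7 head=9: or i9 tail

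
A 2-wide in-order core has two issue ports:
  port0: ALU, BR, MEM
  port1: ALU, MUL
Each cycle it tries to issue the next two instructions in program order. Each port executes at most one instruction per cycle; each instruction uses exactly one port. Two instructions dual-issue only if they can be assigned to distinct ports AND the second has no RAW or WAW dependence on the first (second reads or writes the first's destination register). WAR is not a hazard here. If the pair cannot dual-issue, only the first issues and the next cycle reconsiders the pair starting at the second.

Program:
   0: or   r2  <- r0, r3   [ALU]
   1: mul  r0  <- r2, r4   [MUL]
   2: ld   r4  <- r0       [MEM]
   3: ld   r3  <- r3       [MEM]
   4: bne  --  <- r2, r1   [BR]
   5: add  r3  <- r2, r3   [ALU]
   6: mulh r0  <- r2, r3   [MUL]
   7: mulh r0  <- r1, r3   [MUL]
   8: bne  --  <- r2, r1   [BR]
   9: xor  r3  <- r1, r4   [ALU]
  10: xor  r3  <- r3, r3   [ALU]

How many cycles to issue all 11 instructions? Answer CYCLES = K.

c0: i0 or  RAW r2
c1: i1 mul  RAW r0
c2: i2 ld  no-port MEM/MEM
c3: i3 ld  no-port MEM/BR
c4: i4/i5 bne;add  dual
c5: i6 mulh  no-port MUL/MUL
c6: i7/i8 mulh;bne  dual
c7: i9 xor  RAW+WAW r3
c8: i10 xor  tail

CYCLES = 9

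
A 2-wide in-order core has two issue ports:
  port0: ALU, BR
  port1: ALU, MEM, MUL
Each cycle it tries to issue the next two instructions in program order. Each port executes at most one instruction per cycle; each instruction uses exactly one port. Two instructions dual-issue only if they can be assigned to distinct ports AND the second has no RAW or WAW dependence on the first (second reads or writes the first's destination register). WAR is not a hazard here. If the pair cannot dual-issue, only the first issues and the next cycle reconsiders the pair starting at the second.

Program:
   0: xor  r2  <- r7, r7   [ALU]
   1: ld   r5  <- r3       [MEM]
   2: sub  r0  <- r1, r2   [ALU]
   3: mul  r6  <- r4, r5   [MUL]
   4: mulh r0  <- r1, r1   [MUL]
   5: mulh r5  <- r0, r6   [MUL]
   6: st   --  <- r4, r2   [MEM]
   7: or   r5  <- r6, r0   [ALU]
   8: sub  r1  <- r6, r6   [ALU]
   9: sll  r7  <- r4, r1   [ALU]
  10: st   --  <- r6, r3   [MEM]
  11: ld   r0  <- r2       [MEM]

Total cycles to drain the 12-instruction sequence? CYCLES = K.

0. xor/ld @i0/i1  | 2-wide
1. sub/mul @i2/i3  | 2-wide
2. mulh @i4  | no-port MUL/MUL
3. mulh @i5  | no-port MUL/MEM
4. st/or @i6/i7  | 2-wide
5. sub @i8  | RAW r1
6. sll/st @i9/i10  | 2-wide
7. ld @i11  | tail

CYCLES = 8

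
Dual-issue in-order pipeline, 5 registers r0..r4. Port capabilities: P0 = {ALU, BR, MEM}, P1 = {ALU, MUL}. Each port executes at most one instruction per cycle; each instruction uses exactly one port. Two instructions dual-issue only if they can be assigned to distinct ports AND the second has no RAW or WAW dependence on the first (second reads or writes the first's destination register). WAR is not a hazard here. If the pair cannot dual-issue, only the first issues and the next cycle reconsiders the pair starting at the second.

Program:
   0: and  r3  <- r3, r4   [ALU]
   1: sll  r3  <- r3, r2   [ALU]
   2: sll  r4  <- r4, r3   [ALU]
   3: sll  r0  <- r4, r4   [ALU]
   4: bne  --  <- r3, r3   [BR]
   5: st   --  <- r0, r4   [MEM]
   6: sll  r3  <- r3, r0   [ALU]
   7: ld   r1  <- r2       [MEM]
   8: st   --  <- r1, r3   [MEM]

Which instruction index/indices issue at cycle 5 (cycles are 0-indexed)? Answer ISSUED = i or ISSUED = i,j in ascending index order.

#0 head=0: and.ALU i0 RAW+WAW r3
#1 head=1: sll.ALU i1 RAW r3
#2 head=2: sll.ALU i2 RAW r4
#3 head=3: sll.ALU;bne.BR i3/i4 pair
#4 head=5: st.MEM;sll.ALU i5/i6 pair
#5 head=7: ld.MEM i7 no-port MEM/MEM
#6 head=8: st.MEM i8 tail

ISSUED = 7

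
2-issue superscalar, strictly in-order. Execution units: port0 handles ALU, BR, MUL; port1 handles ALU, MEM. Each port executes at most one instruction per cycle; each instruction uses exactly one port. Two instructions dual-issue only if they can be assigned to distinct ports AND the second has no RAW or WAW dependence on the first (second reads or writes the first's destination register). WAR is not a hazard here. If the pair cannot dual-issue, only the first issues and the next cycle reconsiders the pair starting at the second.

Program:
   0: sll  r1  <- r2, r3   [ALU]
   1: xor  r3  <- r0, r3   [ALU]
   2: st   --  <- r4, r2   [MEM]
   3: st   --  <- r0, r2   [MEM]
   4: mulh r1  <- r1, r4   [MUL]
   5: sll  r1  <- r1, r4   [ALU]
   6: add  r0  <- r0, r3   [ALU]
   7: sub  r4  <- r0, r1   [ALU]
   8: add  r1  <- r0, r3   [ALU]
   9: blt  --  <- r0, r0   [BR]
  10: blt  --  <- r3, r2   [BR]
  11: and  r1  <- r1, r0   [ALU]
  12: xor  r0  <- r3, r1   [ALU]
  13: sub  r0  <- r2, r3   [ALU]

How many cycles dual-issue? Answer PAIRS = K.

#0 head=0: sll.ALU xor.ALU i0&i1 dual
#1 head=2: st.MEM i2 no-port MEM/MEM
#2 head=3: st.MEM mulh.MUL i3&i4 dual
#3 head=5: sll.ALU add.ALU i5&i6 dual
#4 head=7: sub.ALU add.ALU i7&i8 dual
#5 head=9: blt.BR i9 no-port BR/BR
#6 head=10: blt.BR and.ALU i10&i11 dual
#7 head=12: xor.ALU i12 WAW r0
#8 head=13: sub.ALU i13 tail

PAIRS = 5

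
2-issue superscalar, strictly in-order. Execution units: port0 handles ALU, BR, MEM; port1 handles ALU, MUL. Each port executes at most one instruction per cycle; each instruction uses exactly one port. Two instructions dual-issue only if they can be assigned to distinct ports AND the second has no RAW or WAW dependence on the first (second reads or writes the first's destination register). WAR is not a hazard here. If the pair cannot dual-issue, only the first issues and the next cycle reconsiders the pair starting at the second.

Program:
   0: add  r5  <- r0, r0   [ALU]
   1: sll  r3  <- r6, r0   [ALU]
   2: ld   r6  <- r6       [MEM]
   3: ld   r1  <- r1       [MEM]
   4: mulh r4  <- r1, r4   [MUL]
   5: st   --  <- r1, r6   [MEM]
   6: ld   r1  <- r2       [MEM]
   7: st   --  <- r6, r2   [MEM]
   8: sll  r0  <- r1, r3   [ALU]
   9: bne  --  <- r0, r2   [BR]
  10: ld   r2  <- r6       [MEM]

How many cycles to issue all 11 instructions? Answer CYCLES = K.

0. add;sll @i0/i1  | pair
1. ld @i2  | no-port MEM/MEM
2. ld @i3  | RAW r1
3. mulh;st @i4/i5  | pair
4. ld @i6  | no-port MEM/MEM
5. st;sll @i7/i8  | pair
6. bne @i9  | no-port BR/MEM
7. ld @i10  | tail

CYCLES = 8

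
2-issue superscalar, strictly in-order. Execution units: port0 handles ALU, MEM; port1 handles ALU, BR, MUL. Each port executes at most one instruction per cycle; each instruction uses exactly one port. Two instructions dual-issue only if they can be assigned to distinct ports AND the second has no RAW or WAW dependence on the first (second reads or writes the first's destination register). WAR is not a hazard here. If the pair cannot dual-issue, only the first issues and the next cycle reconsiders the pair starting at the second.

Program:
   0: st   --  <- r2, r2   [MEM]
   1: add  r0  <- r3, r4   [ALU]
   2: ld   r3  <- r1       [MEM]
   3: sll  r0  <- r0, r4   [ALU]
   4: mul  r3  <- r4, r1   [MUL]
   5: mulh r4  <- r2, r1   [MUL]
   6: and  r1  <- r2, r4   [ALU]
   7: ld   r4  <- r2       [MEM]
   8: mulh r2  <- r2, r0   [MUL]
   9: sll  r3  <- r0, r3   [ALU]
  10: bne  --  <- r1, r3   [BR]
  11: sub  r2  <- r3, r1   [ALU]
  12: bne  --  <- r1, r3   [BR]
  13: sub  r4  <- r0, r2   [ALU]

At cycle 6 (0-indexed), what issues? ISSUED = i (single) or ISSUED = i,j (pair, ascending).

t=0 i0+i1:st.MEM;add.ALU ; 2-wide
t=1 i2+i3:ld.MEM;sll.ALU ; 2-wide
t=2 i4:mul.MUL ; no-port MUL/MUL
t=3 i5:mulh.MUL ; RAW r4
t=4 i6+i7:and.ALU;ld.MEM ; 2-wide
t=5 i8+i9:mulh.MUL;sll.ALU ; 2-wide
t=6 i10+i11:bne.BR;sub.ALU ; 2-wide
t=7 i12+i13:bne.BR;sub.ALU ; 2-wide

ISSUED = 10,11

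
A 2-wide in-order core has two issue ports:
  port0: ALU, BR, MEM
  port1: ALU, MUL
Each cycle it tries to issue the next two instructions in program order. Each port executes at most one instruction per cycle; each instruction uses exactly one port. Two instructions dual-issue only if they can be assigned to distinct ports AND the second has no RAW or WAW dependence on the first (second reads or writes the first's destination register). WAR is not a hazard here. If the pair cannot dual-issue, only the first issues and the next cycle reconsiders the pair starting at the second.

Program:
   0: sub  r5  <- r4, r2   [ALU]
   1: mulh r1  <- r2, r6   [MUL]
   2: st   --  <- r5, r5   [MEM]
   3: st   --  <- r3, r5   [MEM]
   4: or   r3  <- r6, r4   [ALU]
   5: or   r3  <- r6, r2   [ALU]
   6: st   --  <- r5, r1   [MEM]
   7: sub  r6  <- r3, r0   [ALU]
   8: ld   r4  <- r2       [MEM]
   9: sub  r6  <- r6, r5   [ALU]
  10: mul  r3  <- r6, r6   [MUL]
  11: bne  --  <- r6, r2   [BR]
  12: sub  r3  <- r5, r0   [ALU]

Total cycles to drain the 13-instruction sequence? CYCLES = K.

t=0 i0,i1:sub;mulh ; 2-wide
t=1 i2:st ; no-port MEM/MEM
t=2 i3,i4:st;or ; 2-wide
t=3 i5,i6:or;st ; 2-wide
t=4 i7,i8:sub;ld ; 2-wide
t=5 i9:sub ; RAW r6
t=6 i10,i11:mul;bne ; 2-wide
t=7 i12:sub ; tail

CYCLES = 8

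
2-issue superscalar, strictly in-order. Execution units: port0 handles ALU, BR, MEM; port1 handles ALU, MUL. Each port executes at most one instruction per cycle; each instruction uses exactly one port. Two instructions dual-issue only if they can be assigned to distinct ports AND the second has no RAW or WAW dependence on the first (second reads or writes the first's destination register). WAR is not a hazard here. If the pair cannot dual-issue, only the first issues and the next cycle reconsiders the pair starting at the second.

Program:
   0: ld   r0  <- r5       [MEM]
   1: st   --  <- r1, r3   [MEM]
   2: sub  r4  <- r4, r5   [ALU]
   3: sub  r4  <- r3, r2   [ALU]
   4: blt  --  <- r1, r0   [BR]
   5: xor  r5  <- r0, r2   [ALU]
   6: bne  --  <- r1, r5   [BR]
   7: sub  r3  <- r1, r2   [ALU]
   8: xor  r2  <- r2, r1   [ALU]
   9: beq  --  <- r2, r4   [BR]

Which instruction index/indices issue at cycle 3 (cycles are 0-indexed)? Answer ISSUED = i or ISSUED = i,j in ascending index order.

0. ld.MEM @i0  | no-port MEM/MEM
1. st.MEM;sub.ALU @i1,i2  | pair
2. sub.ALU;blt.BR @i3,i4  | pair
3. xor.ALU @i5  | RAW r5
4. bne.BR;sub.ALU @i6,i7  | pair
5. xor.ALU @i8  | RAW r2
6. beq.BR @i9  | tail

ISSUED = 5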